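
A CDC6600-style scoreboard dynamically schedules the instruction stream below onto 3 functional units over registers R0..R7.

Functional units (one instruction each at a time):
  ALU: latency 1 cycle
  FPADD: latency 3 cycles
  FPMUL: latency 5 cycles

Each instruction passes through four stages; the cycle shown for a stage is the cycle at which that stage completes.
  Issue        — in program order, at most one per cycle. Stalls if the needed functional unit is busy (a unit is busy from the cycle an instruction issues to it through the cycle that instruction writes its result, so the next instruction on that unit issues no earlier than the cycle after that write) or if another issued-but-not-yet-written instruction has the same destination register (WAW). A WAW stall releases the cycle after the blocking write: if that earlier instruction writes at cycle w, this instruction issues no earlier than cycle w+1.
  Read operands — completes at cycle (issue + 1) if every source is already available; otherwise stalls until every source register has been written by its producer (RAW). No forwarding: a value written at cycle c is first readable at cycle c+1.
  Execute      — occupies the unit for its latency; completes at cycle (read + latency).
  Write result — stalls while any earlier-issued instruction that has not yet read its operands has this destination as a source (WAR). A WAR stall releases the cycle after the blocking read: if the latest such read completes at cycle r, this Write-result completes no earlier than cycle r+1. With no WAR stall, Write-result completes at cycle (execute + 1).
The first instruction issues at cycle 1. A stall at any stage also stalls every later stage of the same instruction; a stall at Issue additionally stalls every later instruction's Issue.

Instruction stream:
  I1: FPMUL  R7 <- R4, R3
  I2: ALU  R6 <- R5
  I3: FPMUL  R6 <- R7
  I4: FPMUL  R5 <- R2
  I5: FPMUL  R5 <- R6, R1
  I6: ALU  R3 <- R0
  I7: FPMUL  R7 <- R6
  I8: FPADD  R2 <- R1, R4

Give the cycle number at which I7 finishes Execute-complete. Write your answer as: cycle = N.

cycle = 39

cycle 1: issue I1 (FPMUL)
cycle 2: I1 read-ops · issue I2 (ALU)
cycle 3: I2 read-ops
cycle 4: I2 finished on ALU
cycle 5: I2→R6
cycle 7: I1 finished on FPMUL
cycle 8: I1→R7
cycle 9: issue I3 (FPMUL)
cycle 10: I3 read-ops
cycle 15: I3 finished on FPMUL
cycle 16: I3→R6
cycle 17: issue I4 (FPMUL)
cycle 18: I4 read-ops
cycle 23: I4 finished on FPMUL
cycle 24: I4→R5
cycle 25: issue I5 (FPMUL)
cycle 26: I5 read-ops · issue I6 (ALU)
cycle 27: I6 read-ops
cycle 28: I6 finished on ALU
cycle 29: I6→R3
cycle 31: I5 finished on FPMUL
cycle 32: I5→R5
cycle 33: issue I7 (FPMUL)
cycle 34: I7 read-ops · issue I8 (FPADD)
cycle 35: I8 read-ops
cycle 38: I8 finished on FPADD
cycle 39: I7 finished on FPMUL · I8→R2
cycle 40: I7→R7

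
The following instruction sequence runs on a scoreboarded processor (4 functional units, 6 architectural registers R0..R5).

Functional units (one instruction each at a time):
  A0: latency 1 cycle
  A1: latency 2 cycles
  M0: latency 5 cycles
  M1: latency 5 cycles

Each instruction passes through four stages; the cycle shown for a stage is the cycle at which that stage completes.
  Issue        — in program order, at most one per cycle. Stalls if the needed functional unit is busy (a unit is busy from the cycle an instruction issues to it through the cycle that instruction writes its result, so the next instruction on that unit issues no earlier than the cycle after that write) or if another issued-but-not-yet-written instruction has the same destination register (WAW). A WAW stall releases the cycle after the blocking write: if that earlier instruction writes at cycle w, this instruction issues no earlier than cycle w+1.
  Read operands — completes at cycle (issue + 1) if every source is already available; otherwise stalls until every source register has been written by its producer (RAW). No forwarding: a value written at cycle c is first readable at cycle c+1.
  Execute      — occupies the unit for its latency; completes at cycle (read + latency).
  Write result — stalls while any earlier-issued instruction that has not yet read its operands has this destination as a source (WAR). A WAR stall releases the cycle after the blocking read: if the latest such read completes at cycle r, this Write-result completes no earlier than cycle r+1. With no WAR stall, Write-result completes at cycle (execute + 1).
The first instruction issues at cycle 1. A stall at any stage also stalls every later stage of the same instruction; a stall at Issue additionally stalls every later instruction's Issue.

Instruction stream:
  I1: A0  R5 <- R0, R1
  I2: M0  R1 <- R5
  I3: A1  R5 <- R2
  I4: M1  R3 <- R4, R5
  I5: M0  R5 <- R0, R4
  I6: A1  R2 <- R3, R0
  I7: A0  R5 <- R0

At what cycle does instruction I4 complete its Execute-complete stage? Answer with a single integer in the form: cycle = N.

1) issue 1, read 2, done 3, write 4
2) issue 2, read 5, done 10, write 11  <RAW R5: wait I1 write@4>
3) issue 5, read 6, done 8, write 9  <WAW R5: wait I1 write@4>
4) issue 6, read 10, done 15, write 16  <RAW R5: wait I3 write@9>
5) issue 12, read 13, done 18, write 19  <struct: M0 busy until I2 writes@11>
6) issue 13, read 17, done 19, write 20  <RAW R3: wait I4 write@16>
7) issue 20, read 21, done 22, write 23  <WAW R5: wait I5 write@19>

cycle = 15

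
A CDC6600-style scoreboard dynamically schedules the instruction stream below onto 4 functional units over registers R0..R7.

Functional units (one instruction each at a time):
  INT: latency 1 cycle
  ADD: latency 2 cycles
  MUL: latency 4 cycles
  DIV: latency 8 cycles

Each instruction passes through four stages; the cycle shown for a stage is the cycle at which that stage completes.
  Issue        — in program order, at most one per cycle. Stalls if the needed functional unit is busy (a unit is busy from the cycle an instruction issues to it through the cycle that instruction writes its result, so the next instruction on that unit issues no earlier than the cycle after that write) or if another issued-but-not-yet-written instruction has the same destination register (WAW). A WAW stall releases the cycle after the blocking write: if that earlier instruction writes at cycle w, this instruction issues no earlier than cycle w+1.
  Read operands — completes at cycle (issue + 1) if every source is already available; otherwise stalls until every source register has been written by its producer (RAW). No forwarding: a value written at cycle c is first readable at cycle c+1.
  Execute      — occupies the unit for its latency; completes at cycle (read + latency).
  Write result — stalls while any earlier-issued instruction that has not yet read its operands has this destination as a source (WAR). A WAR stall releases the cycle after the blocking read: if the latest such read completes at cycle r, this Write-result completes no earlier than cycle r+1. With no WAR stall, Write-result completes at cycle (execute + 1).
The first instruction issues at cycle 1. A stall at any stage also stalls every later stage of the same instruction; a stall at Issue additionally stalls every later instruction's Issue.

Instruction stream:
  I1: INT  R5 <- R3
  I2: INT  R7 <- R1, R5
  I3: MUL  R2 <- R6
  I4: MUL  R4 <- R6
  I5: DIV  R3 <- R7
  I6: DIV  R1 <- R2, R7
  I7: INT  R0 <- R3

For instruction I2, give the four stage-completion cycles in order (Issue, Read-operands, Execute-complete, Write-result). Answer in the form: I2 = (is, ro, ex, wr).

I2 = (5, 6, 7, 8)

cycle 1: I1 dispatched to INT
cycle 2: I1 operands ready
cycle 3: I1 complete
cycle 4: R5←I1
cycle 5: I2 dispatched to INT
cycle 6: I2 operands ready, I3 dispatched to MUL
cycle 7: I2 complete, I3 operands ready
cycle 8: R7←I2
cycle 11: I3 complete
cycle 12: R2←I3
cycle 13: I4 dispatched to MUL
cycle 14: I4 operands ready, I5 dispatched to DIV
cycle 15: I5 operands ready
cycle 18: I4 complete
cycle 19: R4←I4
cycle 23: I5 complete
cycle 24: R3←I5
cycle 25: I6 dispatched to DIV
cycle 26: I6 operands ready, I7 dispatched to INT
cycle 27: I7 operands ready
cycle 28: I7 complete
cycle 29: R0←I7
cycle 34: I6 complete
cycle 35: R1←I6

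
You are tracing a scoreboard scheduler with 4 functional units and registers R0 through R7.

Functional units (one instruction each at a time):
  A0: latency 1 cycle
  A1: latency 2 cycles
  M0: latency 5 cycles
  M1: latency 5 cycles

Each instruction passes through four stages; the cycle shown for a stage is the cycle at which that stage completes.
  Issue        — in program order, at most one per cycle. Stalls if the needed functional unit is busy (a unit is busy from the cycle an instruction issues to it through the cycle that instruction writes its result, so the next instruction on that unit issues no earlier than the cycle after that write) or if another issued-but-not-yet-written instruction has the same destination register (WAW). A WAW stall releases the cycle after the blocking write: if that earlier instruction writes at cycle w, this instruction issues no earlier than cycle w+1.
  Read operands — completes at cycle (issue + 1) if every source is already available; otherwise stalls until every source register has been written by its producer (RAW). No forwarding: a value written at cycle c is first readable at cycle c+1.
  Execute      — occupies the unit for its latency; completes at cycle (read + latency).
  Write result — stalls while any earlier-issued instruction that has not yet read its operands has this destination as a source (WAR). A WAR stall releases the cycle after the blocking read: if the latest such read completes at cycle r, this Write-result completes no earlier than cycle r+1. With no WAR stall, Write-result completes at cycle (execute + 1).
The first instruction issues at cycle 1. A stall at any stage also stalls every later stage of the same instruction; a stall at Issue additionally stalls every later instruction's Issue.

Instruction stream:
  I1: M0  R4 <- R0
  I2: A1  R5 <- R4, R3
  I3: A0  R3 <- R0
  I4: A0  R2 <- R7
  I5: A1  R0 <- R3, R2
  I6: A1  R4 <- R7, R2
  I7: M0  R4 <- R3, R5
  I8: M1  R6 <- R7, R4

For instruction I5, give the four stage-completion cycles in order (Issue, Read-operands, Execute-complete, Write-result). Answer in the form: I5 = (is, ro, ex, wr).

cycle 1: I1 issues→M0
cycle 2: I1 reads; I2 issues→A1
cycle 3: I3 issues→A0
cycle 4: I3 reads
cycle 5: I3 exec-done
cycle 7: I1 exec-done
cycle 8: I1 writes R4
cycle 9: I2 reads
cycle 10: I3 writes R3
cycle 11: I2 exec-done; I4 issues→A0
cycle 12: I2 writes R5; I4 reads
cycle 13: I4 exec-done; I5 issues→A1
cycle 14: I4 writes R2
cycle 15: I5 reads
cycle 17: I5 exec-done
cycle 18: I5 writes R0
cycle 19: I6 issues→A1
cycle 20: I6 reads
cycle 22: I6 exec-done
cycle 23: I6 writes R4
cycle 24: I7 issues→M0
cycle 25: I7 reads; I8 issues→M1
cycle 30: I7 exec-done
cycle 31: I7 writes R4
cycle 32: I8 reads
cycle 37: I8 exec-done
cycle 38: I8 writes R6

I5 = (13, 15, 17, 18)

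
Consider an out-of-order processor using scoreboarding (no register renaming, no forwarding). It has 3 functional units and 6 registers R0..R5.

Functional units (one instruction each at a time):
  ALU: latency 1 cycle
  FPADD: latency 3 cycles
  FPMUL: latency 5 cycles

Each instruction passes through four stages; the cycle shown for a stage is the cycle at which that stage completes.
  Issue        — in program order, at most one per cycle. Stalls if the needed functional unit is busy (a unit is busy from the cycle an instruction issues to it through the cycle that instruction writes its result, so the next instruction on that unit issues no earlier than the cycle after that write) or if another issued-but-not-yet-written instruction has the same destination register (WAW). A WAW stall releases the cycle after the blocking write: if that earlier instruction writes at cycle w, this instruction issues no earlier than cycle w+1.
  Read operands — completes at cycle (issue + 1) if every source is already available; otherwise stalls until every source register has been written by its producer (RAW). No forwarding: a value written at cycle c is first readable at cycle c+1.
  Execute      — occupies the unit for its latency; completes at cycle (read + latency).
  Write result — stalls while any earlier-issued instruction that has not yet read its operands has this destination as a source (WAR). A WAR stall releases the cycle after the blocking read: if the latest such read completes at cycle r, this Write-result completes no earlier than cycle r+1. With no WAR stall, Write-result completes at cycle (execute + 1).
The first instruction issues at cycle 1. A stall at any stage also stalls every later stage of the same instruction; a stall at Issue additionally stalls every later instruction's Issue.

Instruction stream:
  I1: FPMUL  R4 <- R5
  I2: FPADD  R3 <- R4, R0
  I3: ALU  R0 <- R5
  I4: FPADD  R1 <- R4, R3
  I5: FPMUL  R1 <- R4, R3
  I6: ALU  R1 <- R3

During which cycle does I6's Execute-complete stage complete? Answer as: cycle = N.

1) issue 1, read 2, done 7, write 8
2) issue 2, read 9, done 12, write 13  <RAW R4: wait I1 write@8>
3) issue 3, read 4, done 5, write 10  <WAR R0: wait I2 read@9>
4) issue 14, read 15, done 18, write 19  <struct: FPADD busy until I2 writes@13>
5) issue 20, read 21, done 26, write 27  <WAW R1: wait I4 write@19>
6) issue 28, read 29, done 30, write 31  <WAW R1: wait I5 write@27>

cycle = 30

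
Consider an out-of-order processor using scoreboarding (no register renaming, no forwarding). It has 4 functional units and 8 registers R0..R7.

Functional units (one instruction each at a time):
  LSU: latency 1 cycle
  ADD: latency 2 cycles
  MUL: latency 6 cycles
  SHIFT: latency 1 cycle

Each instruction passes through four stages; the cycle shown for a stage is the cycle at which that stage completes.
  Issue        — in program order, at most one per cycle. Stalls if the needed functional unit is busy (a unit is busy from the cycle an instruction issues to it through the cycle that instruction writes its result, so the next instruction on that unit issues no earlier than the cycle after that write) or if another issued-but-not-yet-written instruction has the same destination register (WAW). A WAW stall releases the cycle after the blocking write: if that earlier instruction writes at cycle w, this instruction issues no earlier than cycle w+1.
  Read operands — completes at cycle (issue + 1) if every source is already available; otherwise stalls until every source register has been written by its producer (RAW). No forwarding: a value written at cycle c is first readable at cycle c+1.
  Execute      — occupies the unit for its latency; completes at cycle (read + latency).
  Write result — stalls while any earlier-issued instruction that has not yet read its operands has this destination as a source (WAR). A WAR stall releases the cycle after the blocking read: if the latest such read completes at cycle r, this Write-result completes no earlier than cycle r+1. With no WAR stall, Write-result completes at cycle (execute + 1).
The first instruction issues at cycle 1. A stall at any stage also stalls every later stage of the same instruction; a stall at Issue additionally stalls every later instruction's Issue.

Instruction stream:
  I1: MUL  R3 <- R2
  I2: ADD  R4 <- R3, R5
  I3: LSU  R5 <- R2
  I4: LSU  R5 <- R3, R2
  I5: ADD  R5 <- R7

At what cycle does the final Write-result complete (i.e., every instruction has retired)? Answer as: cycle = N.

cycle = 20

I1: IS=1 RO=2 EX=8 WR=9
I2: IS=2 RO=10 EX=12 WR=13  [RAW R3: wait I1 write@9]
I3: IS=3 RO=4 EX=5 WR=11  [WAR R5: wait I2 read@10]
I4: IS=12 RO=13 EX=14 WR=15  [struct: LSU busy until I3 writes@11]
I5: IS=16 RO=17 EX=19 WR=20  [WAW R5: wait I4 write@15]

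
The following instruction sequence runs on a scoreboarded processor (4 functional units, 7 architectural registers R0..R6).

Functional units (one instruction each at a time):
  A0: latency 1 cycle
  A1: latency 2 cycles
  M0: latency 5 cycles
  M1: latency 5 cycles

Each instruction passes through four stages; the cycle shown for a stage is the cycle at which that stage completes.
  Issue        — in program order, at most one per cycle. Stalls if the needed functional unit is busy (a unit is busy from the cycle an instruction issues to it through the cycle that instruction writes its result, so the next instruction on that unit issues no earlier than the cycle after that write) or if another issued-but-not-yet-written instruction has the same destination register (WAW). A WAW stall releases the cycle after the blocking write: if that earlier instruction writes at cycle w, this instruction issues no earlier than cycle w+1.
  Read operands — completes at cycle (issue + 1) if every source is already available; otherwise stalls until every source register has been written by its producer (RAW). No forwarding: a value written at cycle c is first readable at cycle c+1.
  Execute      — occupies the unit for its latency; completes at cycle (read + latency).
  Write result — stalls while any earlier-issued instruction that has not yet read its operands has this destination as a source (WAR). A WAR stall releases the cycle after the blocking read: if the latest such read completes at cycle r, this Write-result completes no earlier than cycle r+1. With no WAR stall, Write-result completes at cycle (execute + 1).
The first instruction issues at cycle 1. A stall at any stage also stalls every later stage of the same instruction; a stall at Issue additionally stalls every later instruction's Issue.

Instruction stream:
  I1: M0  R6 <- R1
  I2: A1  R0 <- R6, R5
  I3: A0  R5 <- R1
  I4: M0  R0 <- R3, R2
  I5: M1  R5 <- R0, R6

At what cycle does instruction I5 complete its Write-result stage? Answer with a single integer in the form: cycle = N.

[I1] 1/2/7/8
[I2] 2/9/11/12  (RAW R6: wait I1 write@8)
[I3] 3/4/5/10  (WAR R5: wait I2 read@9)
[I4] 13/14/19/20  (WAW R0: wait I2 write@12)
[I5] 14/21/26/27  (RAW R0: wait I4 write@20)

cycle = 27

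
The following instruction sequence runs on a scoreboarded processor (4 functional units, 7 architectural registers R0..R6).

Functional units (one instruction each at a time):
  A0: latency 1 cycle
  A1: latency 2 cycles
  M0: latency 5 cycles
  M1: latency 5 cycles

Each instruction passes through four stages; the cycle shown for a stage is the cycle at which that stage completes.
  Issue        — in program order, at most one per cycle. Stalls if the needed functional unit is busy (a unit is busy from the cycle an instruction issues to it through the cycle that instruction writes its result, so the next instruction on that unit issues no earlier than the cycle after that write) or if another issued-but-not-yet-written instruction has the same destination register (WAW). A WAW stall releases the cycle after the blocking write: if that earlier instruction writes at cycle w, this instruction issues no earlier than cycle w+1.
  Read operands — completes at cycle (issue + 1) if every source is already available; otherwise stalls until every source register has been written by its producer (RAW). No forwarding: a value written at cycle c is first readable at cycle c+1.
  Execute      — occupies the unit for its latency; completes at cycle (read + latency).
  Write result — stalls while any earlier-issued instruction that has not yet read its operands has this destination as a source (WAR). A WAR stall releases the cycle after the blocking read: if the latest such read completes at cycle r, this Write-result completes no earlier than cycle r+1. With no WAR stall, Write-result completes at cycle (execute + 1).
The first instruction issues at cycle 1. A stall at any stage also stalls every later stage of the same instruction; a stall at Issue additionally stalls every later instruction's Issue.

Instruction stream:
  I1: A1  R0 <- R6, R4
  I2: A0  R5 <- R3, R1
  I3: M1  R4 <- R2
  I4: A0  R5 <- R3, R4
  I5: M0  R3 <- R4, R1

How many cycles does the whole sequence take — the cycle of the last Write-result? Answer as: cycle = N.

cycle = 17

I1: IS=1 RO=2 EX=4 WR=5
I2: IS=2 RO=3 EX=4 WR=5
I3: IS=3 RO=4 EX=9 WR=10
I4: IS=6 RO=11 EX=12 WR=13  [struct: A0 busy until I2 writes@5; RAW R4: wait I3 write@10]
I5: IS=7 RO=11 EX=16 WR=17  [RAW R4: wait I3 write@10]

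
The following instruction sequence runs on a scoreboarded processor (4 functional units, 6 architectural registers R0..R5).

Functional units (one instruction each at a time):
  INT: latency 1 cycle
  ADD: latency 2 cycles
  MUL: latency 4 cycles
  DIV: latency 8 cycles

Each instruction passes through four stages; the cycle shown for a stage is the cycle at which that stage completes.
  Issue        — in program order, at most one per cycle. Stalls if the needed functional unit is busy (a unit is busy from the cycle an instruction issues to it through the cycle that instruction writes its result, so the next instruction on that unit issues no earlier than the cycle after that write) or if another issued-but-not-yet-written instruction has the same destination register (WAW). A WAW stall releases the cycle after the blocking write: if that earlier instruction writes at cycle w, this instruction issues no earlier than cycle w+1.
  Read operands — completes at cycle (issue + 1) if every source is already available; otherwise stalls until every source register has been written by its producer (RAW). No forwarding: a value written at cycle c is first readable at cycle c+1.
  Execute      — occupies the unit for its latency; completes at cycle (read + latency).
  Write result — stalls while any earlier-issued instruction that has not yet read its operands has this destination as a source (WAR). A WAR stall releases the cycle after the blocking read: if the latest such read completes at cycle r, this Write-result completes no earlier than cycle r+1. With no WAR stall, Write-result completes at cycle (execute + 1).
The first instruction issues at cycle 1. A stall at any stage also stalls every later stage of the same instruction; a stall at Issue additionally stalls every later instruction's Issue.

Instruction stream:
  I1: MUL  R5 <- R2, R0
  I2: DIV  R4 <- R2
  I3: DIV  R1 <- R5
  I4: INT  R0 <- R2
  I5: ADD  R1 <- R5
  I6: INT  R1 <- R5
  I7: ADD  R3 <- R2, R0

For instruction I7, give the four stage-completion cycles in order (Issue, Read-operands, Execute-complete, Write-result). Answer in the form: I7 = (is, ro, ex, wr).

I7 = (30, 31, 33, 34)

I1: IS=1 RO=2 EX=6 WR=7
I2: IS=2 RO=3 EX=11 WR=12
I3: IS=13 RO=14 EX=22 WR=23  [struct: DIV busy until I2 writes@12]
I4: IS=14 RO=15 EX=16 WR=17
I5: IS=24 RO=25 EX=27 WR=28  [WAW R1: wait I3 write@23]
I6: IS=29 RO=30 EX=31 WR=32  [WAW R1: wait I5 write@28]
I7: IS=30 RO=31 EX=33 WR=34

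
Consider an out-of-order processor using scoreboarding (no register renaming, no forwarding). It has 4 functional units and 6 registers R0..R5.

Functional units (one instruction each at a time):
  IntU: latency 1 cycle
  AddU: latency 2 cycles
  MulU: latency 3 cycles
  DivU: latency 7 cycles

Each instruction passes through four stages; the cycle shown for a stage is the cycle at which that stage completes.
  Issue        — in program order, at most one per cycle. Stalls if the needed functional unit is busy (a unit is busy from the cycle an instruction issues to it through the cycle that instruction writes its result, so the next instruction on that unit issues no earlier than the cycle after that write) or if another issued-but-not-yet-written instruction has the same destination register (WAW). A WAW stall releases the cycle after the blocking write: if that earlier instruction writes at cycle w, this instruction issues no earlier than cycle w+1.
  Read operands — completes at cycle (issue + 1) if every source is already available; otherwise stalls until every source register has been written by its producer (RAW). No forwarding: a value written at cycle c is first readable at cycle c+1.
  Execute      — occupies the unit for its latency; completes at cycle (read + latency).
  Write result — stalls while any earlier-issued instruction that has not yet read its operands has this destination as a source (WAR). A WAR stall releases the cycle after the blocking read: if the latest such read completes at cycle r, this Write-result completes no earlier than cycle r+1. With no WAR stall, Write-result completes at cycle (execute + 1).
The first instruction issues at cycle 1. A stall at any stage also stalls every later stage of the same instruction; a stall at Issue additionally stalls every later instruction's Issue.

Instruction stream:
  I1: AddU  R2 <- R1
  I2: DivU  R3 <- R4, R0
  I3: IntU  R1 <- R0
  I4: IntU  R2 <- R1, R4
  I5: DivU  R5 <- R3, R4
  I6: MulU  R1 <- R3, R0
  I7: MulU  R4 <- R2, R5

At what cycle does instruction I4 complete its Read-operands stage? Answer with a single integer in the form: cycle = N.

cycle = 8

t=1  I1 dispatched to AddU
t=2  I1 operands ready | I2 dispatched to DivU
t=3  I2 operands ready | I3 dispatched to IntU
t=4  I1 complete | I3 operands ready
t=5  R2←I1 | I3 complete
t=6  R1←I3
t=7  I4 dispatched to IntU
t=8  I4 operands ready
t=9  I4 complete
t=10  I2 complete | R2←I4
t=11  R3←I2
t=12  I5 dispatched to DivU
t=13  I5 operands ready | I6 dispatched to MulU
t=14  I6 operands ready
t=17  I6 complete
t=18  R1←I6
t=19  I7 dispatched to MulU
t=20  I5 complete
t=21  R5←I5
t=22  I7 operands ready
t=25  I7 complete
t=26  R4←I7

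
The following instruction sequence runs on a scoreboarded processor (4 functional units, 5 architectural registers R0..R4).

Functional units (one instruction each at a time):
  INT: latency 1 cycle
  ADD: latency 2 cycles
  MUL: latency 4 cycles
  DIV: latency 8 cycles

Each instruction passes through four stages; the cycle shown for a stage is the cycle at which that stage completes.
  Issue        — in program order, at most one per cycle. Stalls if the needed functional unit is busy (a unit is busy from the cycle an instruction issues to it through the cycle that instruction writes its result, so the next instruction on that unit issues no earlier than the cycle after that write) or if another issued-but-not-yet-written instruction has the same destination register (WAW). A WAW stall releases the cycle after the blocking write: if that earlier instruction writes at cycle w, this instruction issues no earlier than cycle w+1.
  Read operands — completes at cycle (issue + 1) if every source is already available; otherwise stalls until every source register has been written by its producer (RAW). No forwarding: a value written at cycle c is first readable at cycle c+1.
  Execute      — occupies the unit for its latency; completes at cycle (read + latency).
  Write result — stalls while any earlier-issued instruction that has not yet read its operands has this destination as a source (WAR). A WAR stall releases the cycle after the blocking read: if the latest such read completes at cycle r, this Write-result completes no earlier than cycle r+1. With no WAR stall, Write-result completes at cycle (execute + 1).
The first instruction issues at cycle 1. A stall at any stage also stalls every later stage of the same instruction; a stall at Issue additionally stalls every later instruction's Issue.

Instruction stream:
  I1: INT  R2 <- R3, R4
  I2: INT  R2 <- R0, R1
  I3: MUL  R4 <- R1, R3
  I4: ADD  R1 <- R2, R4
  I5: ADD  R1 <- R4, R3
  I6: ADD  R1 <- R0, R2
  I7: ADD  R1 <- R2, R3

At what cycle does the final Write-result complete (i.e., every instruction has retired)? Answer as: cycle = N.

I1: IS=1 RO=2 EX=3 WR=4
I2: IS=5 RO=6 EX=7 WR=8  [struct: INT busy until I1 writes@4]
I3: IS=6 RO=7 EX=11 WR=12
I4: IS=7 RO=13 EX=15 WR=16  [RAW R4: wait I3 write@12]
I5: IS=17 RO=18 EX=20 WR=21  [struct: ADD busy until I4 writes@16]
I6: IS=22 RO=23 EX=25 WR=26  [struct: ADD busy until I5 writes@21]
I7: IS=27 RO=28 EX=30 WR=31  [struct: ADD busy until I6 writes@26]

cycle = 31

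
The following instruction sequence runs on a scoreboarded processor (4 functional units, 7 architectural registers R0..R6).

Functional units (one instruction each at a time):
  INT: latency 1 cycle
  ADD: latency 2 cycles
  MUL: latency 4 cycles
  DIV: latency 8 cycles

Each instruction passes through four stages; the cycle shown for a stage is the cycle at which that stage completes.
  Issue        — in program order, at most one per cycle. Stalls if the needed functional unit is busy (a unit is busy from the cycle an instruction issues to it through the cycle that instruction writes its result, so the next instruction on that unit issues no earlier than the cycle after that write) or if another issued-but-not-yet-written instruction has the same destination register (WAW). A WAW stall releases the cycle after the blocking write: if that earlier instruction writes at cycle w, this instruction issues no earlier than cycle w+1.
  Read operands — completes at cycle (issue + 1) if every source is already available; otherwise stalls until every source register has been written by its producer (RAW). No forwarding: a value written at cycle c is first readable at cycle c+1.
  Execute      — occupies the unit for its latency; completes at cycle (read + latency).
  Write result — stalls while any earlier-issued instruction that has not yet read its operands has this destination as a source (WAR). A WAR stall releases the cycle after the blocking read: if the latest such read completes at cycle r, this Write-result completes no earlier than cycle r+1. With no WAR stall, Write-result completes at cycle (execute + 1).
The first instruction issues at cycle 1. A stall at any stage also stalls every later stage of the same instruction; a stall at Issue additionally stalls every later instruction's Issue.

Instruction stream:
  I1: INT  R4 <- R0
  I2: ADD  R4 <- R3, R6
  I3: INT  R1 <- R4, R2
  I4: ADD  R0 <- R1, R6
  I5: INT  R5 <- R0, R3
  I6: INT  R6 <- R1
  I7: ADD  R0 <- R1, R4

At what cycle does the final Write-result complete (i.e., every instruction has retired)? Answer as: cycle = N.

cycle = 25

cycle 1: I1 dispatched to INT
cycle 2: I1 operands ready
cycle 3: I1 complete
cycle 4: R4←I1
cycle 5: I2 dispatched to ADD
cycle 6: I2 operands ready · I3 dispatched to INT
cycle 8: I2 complete
cycle 9: R4←I2
cycle 10: I3 operands ready · I4 dispatched to ADD
cycle 11: I3 complete
cycle 12: R1←I3
cycle 13: I4 operands ready · I5 dispatched to INT
cycle 15: I4 complete
cycle 16: R0←I4
cycle 17: I5 operands ready
cycle 18: I5 complete
cycle 19: R5←I5
cycle 20: I6 dispatched to INT
cycle 21: I6 operands ready · I7 dispatched to ADD
cycle 22: I6 complete · I7 operands ready
cycle 23: R6←I6
cycle 24: I7 complete
cycle 25: R0←I7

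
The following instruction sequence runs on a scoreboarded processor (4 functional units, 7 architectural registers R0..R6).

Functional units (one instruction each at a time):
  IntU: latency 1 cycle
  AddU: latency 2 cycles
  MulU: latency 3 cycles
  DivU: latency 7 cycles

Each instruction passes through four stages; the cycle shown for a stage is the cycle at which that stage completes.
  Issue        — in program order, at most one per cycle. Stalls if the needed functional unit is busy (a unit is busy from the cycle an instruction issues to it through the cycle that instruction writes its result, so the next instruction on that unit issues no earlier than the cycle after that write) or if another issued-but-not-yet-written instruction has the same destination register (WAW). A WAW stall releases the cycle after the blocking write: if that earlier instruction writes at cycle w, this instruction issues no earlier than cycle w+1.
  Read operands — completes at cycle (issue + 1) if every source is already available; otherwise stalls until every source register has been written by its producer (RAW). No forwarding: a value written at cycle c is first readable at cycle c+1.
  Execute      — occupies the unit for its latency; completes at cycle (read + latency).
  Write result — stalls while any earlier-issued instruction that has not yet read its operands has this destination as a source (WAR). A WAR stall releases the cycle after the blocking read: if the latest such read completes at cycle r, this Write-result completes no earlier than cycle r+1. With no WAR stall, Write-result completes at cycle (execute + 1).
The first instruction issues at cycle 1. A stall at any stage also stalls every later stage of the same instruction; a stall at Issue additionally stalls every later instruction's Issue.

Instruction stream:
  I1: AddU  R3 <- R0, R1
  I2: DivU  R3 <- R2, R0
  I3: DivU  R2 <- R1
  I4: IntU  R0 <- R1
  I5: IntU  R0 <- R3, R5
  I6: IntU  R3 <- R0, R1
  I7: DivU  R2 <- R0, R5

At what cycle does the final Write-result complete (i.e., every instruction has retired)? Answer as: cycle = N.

cycle = 35

  I1 | 1 | 2 | 4 | 5
  I2 | 6 | 7 | 14 | 15   WAW R3: wait I1 write@5
  I3 | 16 | 17 | 24 | 25   struct: DivU busy until I2 writes@15
  I4 | 17 | 18 | 19 | 20
  I5 | 21 | 22 | 23 | 24   struct: IntU busy until I4 writes@20
  I6 | 25 | 26 | 27 | 28   struct: IntU busy until I5 writes@24
  I7 | 26 | 27 | 34 | 35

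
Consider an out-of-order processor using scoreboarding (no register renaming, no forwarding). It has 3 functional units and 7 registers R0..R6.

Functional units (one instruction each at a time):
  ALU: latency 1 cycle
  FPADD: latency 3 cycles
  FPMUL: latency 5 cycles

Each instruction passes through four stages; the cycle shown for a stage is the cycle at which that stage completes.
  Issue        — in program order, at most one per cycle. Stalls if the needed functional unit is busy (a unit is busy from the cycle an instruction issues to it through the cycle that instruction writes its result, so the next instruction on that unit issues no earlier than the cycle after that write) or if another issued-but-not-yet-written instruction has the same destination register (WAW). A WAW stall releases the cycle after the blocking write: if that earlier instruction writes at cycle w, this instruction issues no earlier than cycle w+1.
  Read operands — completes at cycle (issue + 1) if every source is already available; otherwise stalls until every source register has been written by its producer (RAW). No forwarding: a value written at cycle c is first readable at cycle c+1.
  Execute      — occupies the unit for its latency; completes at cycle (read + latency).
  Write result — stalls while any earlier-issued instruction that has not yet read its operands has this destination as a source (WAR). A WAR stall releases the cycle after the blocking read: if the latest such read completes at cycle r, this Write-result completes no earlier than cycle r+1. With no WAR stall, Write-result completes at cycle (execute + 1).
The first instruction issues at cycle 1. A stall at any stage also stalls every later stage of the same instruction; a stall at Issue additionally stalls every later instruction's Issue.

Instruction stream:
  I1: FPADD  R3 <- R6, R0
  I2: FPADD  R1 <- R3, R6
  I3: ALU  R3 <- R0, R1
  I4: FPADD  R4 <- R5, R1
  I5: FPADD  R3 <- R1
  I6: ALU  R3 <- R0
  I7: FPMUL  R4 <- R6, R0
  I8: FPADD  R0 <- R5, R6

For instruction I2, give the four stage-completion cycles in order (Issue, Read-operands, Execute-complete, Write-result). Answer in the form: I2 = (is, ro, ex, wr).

cycle 1: I1 dispatched to FPADD
cycle 2: I1 operands ready
cycle 5: I1 complete
cycle 6: R3←I1
cycle 7: I2 dispatched to FPADD
cycle 8: I2 operands ready | I3 dispatched to ALU
cycle 11: I2 complete
cycle 12: R1←I2
cycle 13: I3 operands ready | I4 dispatched to FPADD
cycle 14: I3 complete | I4 operands ready
cycle 15: R3←I3
cycle 17: I4 complete
cycle 18: R4←I4
cycle 19: I5 dispatched to FPADD
cycle 20: I5 operands ready
cycle 23: I5 complete
cycle 24: R3←I5
cycle 25: I6 dispatched to ALU
cycle 26: I6 operands ready | I7 dispatched to FPMUL
cycle 27: I6 complete | I7 operands ready | I8 dispatched to FPADD
cycle 28: R3←I6 | I8 operands ready
cycle 31: I8 complete
cycle 32: I7 complete | R0←I8
cycle 33: R4←I7

I2 = (7, 8, 11, 12)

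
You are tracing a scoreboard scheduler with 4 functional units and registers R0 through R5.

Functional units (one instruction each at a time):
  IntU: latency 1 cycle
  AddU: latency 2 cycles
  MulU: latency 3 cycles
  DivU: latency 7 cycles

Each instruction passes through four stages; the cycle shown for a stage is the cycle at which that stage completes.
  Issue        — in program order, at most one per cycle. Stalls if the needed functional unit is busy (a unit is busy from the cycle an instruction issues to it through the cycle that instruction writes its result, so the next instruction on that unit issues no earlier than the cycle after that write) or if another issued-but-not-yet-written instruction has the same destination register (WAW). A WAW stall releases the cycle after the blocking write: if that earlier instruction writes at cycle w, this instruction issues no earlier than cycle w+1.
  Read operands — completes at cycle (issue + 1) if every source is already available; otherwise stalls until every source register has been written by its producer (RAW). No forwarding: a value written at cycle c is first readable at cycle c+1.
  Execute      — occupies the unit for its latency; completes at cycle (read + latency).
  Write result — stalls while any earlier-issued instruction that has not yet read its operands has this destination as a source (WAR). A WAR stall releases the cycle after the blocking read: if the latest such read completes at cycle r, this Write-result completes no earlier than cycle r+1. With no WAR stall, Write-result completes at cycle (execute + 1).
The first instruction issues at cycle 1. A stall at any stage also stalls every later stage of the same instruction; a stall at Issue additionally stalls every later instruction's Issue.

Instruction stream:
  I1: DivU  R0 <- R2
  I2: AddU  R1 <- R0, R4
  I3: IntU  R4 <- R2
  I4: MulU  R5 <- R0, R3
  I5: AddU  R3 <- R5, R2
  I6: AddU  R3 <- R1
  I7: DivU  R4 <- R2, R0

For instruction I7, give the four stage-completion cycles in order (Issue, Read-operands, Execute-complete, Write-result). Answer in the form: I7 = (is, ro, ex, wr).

I7 = (21, 22, 29, 30)

[1] issue I1 (DivU)
[2] I1 read-ops, issue I2 (AddU)
[3] issue I3 (IntU)
[4] I3 read-ops, issue I4 (MulU)
[5] I3 finished on IntU
[9] I1 finished on DivU
[10] I1→R0
[11] I2 read-ops, I4 read-ops
[12] I3→R4
[13] I2 finished on AddU
[14] I2→R1, I4 finished on MulU
[15] I4→R5, issue I5 (AddU)
[16] I5 read-ops
[18] I5 finished on AddU
[19] I5→R3
[20] issue I6 (AddU)
[21] I6 read-ops, issue I7 (DivU)
[22] I7 read-ops
[23] I6 finished on AddU
[24] I6→R3
[29] I7 finished on DivU
[30] I7→R4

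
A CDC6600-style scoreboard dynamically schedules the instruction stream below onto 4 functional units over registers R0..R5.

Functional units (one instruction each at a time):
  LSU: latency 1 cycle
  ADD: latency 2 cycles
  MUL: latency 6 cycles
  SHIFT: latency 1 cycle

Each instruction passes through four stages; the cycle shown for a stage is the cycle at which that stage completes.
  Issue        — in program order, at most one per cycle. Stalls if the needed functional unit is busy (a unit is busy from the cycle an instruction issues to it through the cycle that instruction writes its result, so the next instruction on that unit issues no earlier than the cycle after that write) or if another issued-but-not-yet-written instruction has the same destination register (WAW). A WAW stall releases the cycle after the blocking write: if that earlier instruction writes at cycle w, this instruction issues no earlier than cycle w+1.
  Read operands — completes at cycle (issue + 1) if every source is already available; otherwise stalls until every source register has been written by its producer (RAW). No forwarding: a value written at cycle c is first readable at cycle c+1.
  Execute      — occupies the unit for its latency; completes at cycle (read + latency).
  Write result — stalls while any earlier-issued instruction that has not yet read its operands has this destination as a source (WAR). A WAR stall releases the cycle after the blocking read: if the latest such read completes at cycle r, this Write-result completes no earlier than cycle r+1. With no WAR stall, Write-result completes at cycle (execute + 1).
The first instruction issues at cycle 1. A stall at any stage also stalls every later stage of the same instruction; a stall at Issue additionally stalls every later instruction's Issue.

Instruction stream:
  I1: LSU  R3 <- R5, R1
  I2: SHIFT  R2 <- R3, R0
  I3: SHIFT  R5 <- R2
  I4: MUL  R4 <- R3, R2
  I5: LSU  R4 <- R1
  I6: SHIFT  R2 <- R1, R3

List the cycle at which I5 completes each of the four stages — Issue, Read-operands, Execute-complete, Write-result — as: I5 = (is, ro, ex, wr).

I5 = (18, 19, 20, 21)

I1: IS=1 RO=2 EX=3 WR=4
I2: IS=2 RO=5 EX=6 WR=7  [RAW R3: wait I1 write@4]
I3: IS=8 RO=9 EX=10 WR=11  [struct: SHIFT busy until I2 writes@7]
I4: IS=9 RO=10 EX=16 WR=17
I5: IS=18 RO=19 EX=20 WR=21  [WAW R4: wait I4 write@17]
I6: IS=19 RO=20 EX=21 WR=22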